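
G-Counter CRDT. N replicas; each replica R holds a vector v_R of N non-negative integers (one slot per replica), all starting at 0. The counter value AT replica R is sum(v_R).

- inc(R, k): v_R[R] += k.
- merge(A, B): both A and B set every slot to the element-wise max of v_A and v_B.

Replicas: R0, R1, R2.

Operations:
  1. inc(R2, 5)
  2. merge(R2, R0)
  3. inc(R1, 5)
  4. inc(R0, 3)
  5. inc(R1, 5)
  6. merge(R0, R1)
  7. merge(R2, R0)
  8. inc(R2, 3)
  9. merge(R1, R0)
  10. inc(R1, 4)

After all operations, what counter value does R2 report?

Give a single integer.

Answer: 21

Derivation:
Op 1: inc R2 by 5 -> R2=(0,0,5) value=5
Op 2: merge R2<->R0 -> R2=(0,0,5) R0=(0,0,5)
Op 3: inc R1 by 5 -> R1=(0,5,0) value=5
Op 4: inc R0 by 3 -> R0=(3,0,5) value=8
Op 5: inc R1 by 5 -> R1=(0,10,0) value=10
Op 6: merge R0<->R1 -> R0=(3,10,5) R1=(3,10,5)
Op 7: merge R2<->R0 -> R2=(3,10,5) R0=(3,10,5)
Op 8: inc R2 by 3 -> R2=(3,10,8) value=21
Op 9: merge R1<->R0 -> R1=(3,10,5) R0=(3,10,5)
Op 10: inc R1 by 4 -> R1=(3,14,5) value=22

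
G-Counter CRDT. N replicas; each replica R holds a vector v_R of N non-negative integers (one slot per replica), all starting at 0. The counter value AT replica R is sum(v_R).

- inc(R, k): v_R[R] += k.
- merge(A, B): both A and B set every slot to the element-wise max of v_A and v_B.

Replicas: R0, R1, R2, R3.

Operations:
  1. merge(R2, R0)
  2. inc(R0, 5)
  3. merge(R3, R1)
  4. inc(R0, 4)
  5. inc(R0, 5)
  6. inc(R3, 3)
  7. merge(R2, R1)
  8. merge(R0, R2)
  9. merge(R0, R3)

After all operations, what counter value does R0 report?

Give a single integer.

Answer: 17

Derivation:
Op 1: merge R2<->R0 -> R2=(0,0,0,0) R0=(0,0,0,0)
Op 2: inc R0 by 5 -> R0=(5,0,0,0) value=5
Op 3: merge R3<->R1 -> R3=(0,0,0,0) R1=(0,0,0,0)
Op 4: inc R0 by 4 -> R0=(9,0,0,0) value=9
Op 5: inc R0 by 5 -> R0=(14,0,0,0) value=14
Op 6: inc R3 by 3 -> R3=(0,0,0,3) value=3
Op 7: merge R2<->R1 -> R2=(0,0,0,0) R1=(0,0,0,0)
Op 8: merge R0<->R2 -> R0=(14,0,0,0) R2=(14,0,0,0)
Op 9: merge R0<->R3 -> R0=(14,0,0,3) R3=(14,0,0,3)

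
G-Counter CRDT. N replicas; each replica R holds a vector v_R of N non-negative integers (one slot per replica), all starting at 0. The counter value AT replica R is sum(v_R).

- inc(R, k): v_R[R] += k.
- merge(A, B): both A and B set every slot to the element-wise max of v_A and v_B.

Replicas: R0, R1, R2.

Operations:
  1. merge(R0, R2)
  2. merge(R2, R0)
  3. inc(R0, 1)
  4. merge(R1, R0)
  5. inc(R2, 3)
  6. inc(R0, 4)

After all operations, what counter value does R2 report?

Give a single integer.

Answer: 3

Derivation:
Op 1: merge R0<->R2 -> R0=(0,0,0) R2=(0,0,0)
Op 2: merge R2<->R0 -> R2=(0,0,0) R0=(0,0,0)
Op 3: inc R0 by 1 -> R0=(1,0,0) value=1
Op 4: merge R1<->R0 -> R1=(1,0,0) R0=(1,0,0)
Op 5: inc R2 by 3 -> R2=(0,0,3) value=3
Op 6: inc R0 by 4 -> R0=(5,0,0) value=5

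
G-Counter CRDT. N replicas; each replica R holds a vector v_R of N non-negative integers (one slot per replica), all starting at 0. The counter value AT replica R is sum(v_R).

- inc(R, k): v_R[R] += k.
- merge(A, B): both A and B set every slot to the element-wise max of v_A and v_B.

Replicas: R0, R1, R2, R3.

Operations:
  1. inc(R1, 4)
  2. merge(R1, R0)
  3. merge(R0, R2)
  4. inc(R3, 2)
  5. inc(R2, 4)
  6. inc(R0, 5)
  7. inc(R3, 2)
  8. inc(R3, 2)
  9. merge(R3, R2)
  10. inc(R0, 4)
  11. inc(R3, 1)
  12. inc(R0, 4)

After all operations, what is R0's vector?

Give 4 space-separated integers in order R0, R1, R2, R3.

Op 1: inc R1 by 4 -> R1=(0,4,0,0) value=4
Op 2: merge R1<->R0 -> R1=(0,4,0,0) R0=(0,4,0,0)
Op 3: merge R0<->R2 -> R0=(0,4,0,0) R2=(0,4,0,0)
Op 4: inc R3 by 2 -> R3=(0,0,0,2) value=2
Op 5: inc R2 by 4 -> R2=(0,4,4,0) value=8
Op 6: inc R0 by 5 -> R0=(5,4,0,0) value=9
Op 7: inc R3 by 2 -> R3=(0,0,0,4) value=4
Op 8: inc R3 by 2 -> R3=(0,0,0,6) value=6
Op 9: merge R3<->R2 -> R3=(0,4,4,6) R2=(0,4,4,6)
Op 10: inc R0 by 4 -> R0=(9,4,0,0) value=13
Op 11: inc R3 by 1 -> R3=(0,4,4,7) value=15
Op 12: inc R0 by 4 -> R0=(13,4,0,0) value=17

Answer: 13 4 0 0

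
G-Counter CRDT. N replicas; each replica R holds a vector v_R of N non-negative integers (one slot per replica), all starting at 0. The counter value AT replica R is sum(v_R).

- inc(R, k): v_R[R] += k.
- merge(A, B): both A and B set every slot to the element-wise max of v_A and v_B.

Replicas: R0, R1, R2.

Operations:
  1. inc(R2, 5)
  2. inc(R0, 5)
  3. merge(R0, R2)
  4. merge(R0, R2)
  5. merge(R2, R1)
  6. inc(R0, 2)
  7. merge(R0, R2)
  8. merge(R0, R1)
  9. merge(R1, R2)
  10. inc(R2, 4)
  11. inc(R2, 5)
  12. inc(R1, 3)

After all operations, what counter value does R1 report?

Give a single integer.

Answer: 15

Derivation:
Op 1: inc R2 by 5 -> R2=(0,0,5) value=5
Op 2: inc R0 by 5 -> R0=(5,0,0) value=5
Op 3: merge R0<->R2 -> R0=(5,0,5) R2=(5,0,5)
Op 4: merge R0<->R2 -> R0=(5,0,5) R2=(5,0,5)
Op 5: merge R2<->R1 -> R2=(5,0,5) R1=(5,0,5)
Op 6: inc R0 by 2 -> R0=(7,0,5) value=12
Op 7: merge R0<->R2 -> R0=(7,0,5) R2=(7,0,5)
Op 8: merge R0<->R1 -> R0=(7,0,5) R1=(7,0,5)
Op 9: merge R1<->R2 -> R1=(7,0,5) R2=(7,0,5)
Op 10: inc R2 by 4 -> R2=(7,0,9) value=16
Op 11: inc R2 by 5 -> R2=(7,0,14) value=21
Op 12: inc R1 by 3 -> R1=(7,3,5) value=15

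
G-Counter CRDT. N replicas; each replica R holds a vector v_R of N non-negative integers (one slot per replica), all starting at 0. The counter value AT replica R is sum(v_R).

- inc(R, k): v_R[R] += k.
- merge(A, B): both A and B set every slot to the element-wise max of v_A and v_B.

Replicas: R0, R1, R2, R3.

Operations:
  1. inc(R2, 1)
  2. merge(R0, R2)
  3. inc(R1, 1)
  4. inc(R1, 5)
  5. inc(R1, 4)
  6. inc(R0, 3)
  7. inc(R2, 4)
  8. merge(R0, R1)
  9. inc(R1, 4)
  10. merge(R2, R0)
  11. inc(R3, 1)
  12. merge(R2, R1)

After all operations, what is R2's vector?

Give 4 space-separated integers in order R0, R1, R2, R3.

Answer: 3 14 5 0

Derivation:
Op 1: inc R2 by 1 -> R2=(0,0,1,0) value=1
Op 2: merge R0<->R2 -> R0=(0,0,1,0) R2=(0,0,1,0)
Op 3: inc R1 by 1 -> R1=(0,1,0,0) value=1
Op 4: inc R1 by 5 -> R1=(0,6,0,0) value=6
Op 5: inc R1 by 4 -> R1=(0,10,0,0) value=10
Op 6: inc R0 by 3 -> R0=(3,0,1,0) value=4
Op 7: inc R2 by 4 -> R2=(0,0,5,0) value=5
Op 8: merge R0<->R1 -> R0=(3,10,1,0) R1=(3,10,1,0)
Op 9: inc R1 by 4 -> R1=(3,14,1,0) value=18
Op 10: merge R2<->R0 -> R2=(3,10,5,0) R0=(3,10,5,0)
Op 11: inc R3 by 1 -> R3=(0,0,0,1) value=1
Op 12: merge R2<->R1 -> R2=(3,14,5,0) R1=(3,14,5,0)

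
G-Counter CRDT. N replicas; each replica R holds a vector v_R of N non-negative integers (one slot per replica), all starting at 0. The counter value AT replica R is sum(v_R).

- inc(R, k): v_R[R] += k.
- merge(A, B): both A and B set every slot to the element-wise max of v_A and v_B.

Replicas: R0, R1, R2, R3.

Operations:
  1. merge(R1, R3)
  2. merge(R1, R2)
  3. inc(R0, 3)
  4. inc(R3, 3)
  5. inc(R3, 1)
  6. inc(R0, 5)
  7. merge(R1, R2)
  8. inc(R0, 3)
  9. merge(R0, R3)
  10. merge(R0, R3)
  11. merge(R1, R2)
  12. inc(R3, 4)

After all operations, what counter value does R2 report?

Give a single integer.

Answer: 0

Derivation:
Op 1: merge R1<->R3 -> R1=(0,0,0,0) R3=(0,0,0,0)
Op 2: merge R1<->R2 -> R1=(0,0,0,0) R2=(0,0,0,0)
Op 3: inc R0 by 3 -> R0=(3,0,0,0) value=3
Op 4: inc R3 by 3 -> R3=(0,0,0,3) value=3
Op 5: inc R3 by 1 -> R3=(0,0,0,4) value=4
Op 6: inc R0 by 5 -> R0=(8,0,0,0) value=8
Op 7: merge R1<->R2 -> R1=(0,0,0,0) R2=(0,0,0,0)
Op 8: inc R0 by 3 -> R0=(11,0,0,0) value=11
Op 9: merge R0<->R3 -> R0=(11,0,0,4) R3=(11,0,0,4)
Op 10: merge R0<->R3 -> R0=(11,0,0,4) R3=(11,0,0,4)
Op 11: merge R1<->R2 -> R1=(0,0,0,0) R2=(0,0,0,0)
Op 12: inc R3 by 4 -> R3=(11,0,0,8) value=19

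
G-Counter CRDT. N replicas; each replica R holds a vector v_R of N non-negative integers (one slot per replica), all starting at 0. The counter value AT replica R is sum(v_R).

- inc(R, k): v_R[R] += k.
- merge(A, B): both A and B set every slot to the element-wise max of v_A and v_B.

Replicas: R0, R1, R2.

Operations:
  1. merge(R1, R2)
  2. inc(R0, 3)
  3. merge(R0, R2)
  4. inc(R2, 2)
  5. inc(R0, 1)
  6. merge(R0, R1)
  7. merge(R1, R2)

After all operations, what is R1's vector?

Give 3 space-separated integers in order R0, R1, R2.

Answer: 4 0 2

Derivation:
Op 1: merge R1<->R2 -> R1=(0,0,0) R2=(0,0,0)
Op 2: inc R0 by 3 -> R0=(3,0,0) value=3
Op 3: merge R0<->R2 -> R0=(3,0,0) R2=(3,0,0)
Op 4: inc R2 by 2 -> R2=(3,0,2) value=5
Op 5: inc R0 by 1 -> R0=(4,0,0) value=4
Op 6: merge R0<->R1 -> R0=(4,0,0) R1=(4,0,0)
Op 7: merge R1<->R2 -> R1=(4,0,2) R2=(4,0,2)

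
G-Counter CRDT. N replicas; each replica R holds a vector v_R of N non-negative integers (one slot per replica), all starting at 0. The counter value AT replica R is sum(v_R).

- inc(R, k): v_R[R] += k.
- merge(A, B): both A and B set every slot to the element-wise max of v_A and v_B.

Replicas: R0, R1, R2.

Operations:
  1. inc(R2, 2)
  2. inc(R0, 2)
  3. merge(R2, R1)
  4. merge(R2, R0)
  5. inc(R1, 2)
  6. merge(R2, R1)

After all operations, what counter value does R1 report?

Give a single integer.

Answer: 6

Derivation:
Op 1: inc R2 by 2 -> R2=(0,0,2) value=2
Op 2: inc R0 by 2 -> R0=(2,0,0) value=2
Op 3: merge R2<->R1 -> R2=(0,0,2) R1=(0,0,2)
Op 4: merge R2<->R0 -> R2=(2,0,2) R0=(2,0,2)
Op 5: inc R1 by 2 -> R1=(0,2,2) value=4
Op 6: merge R2<->R1 -> R2=(2,2,2) R1=(2,2,2)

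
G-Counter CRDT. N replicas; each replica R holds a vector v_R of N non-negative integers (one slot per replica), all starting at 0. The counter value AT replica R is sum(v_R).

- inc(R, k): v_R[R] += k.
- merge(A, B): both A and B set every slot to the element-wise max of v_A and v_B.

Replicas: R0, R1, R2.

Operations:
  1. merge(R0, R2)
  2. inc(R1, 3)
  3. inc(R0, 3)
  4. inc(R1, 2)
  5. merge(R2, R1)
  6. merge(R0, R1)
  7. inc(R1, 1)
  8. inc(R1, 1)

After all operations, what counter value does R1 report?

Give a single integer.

Op 1: merge R0<->R2 -> R0=(0,0,0) R2=(0,0,0)
Op 2: inc R1 by 3 -> R1=(0,3,0) value=3
Op 3: inc R0 by 3 -> R0=(3,0,0) value=3
Op 4: inc R1 by 2 -> R1=(0,5,0) value=5
Op 5: merge R2<->R1 -> R2=(0,5,0) R1=(0,5,0)
Op 6: merge R0<->R1 -> R0=(3,5,0) R1=(3,5,0)
Op 7: inc R1 by 1 -> R1=(3,6,0) value=9
Op 8: inc R1 by 1 -> R1=(3,7,0) value=10

Answer: 10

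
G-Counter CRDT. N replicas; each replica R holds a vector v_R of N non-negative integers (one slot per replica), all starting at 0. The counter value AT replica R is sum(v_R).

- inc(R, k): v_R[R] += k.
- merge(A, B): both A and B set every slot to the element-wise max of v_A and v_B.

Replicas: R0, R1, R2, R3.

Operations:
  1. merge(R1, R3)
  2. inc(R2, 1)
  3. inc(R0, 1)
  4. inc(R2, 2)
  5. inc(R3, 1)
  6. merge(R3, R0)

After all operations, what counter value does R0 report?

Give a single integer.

Answer: 2

Derivation:
Op 1: merge R1<->R3 -> R1=(0,0,0,0) R3=(0,0,0,0)
Op 2: inc R2 by 1 -> R2=(0,0,1,0) value=1
Op 3: inc R0 by 1 -> R0=(1,0,0,0) value=1
Op 4: inc R2 by 2 -> R2=(0,0,3,0) value=3
Op 5: inc R3 by 1 -> R3=(0,0,0,1) value=1
Op 6: merge R3<->R0 -> R3=(1,0,0,1) R0=(1,0,0,1)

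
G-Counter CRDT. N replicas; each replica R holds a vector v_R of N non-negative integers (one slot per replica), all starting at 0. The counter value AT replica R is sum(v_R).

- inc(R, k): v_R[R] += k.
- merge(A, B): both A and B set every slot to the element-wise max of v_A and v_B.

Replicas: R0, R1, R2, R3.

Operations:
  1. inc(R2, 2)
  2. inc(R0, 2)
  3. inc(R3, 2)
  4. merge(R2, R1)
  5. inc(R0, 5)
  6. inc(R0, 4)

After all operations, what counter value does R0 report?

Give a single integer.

Answer: 11

Derivation:
Op 1: inc R2 by 2 -> R2=(0,0,2,0) value=2
Op 2: inc R0 by 2 -> R0=(2,0,0,0) value=2
Op 3: inc R3 by 2 -> R3=(0,0,0,2) value=2
Op 4: merge R2<->R1 -> R2=(0,0,2,0) R1=(0,0,2,0)
Op 5: inc R0 by 5 -> R0=(7,0,0,0) value=7
Op 6: inc R0 by 4 -> R0=(11,0,0,0) value=11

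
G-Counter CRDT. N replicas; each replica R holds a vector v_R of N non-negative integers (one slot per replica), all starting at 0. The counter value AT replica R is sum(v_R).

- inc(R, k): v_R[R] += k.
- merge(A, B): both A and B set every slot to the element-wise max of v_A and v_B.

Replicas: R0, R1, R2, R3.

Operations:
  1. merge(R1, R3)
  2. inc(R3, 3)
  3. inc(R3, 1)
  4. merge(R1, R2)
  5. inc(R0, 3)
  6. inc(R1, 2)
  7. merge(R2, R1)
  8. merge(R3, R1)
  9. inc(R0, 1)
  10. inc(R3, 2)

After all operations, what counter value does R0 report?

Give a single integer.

Op 1: merge R1<->R3 -> R1=(0,0,0,0) R3=(0,0,0,0)
Op 2: inc R3 by 3 -> R3=(0,0,0,3) value=3
Op 3: inc R3 by 1 -> R3=(0,0,0,4) value=4
Op 4: merge R1<->R2 -> R1=(0,0,0,0) R2=(0,0,0,0)
Op 5: inc R0 by 3 -> R0=(3,0,0,0) value=3
Op 6: inc R1 by 2 -> R1=(0,2,0,0) value=2
Op 7: merge R2<->R1 -> R2=(0,2,0,0) R1=(0,2,0,0)
Op 8: merge R3<->R1 -> R3=(0,2,0,4) R1=(0,2,0,4)
Op 9: inc R0 by 1 -> R0=(4,0,0,0) value=4
Op 10: inc R3 by 2 -> R3=(0,2,0,6) value=8

Answer: 4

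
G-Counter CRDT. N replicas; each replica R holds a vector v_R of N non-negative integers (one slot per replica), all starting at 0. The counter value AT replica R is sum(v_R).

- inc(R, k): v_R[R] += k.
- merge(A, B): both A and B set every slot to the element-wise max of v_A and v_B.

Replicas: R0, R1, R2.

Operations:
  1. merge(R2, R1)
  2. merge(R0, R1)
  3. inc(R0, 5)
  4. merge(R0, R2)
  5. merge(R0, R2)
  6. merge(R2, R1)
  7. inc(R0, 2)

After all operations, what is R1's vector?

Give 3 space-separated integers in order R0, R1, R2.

Answer: 5 0 0

Derivation:
Op 1: merge R2<->R1 -> R2=(0,0,0) R1=(0,0,0)
Op 2: merge R0<->R1 -> R0=(0,0,0) R1=(0,0,0)
Op 3: inc R0 by 5 -> R0=(5,0,0) value=5
Op 4: merge R0<->R2 -> R0=(5,0,0) R2=(5,0,0)
Op 5: merge R0<->R2 -> R0=(5,0,0) R2=(5,0,0)
Op 6: merge R2<->R1 -> R2=(5,0,0) R1=(5,0,0)
Op 7: inc R0 by 2 -> R0=(7,0,0) value=7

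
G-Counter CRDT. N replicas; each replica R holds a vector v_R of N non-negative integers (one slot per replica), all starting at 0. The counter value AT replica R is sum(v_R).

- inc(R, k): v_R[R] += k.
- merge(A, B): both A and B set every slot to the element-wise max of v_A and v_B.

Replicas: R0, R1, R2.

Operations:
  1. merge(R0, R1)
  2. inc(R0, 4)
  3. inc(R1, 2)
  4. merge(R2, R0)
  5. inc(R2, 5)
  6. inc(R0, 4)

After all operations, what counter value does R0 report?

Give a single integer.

Answer: 8

Derivation:
Op 1: merge R0<->R1 -> R0=(0,0,0) R1=(0,0,0)
Op 2: inc R0 by 4 -> R0=(4,0,0) value=4
Op 3: inc R1 by 2 -> R1=(0,2,0) value=2
Op 4: merge R2<->R0 -> R2=(4,0,0) R0=(4,0,0)
Op 5: inc R2 by 5 -> R2=(4,0,5) value=9
Op 6: inc R0 by 4 -> R0=(8,0,0) value=8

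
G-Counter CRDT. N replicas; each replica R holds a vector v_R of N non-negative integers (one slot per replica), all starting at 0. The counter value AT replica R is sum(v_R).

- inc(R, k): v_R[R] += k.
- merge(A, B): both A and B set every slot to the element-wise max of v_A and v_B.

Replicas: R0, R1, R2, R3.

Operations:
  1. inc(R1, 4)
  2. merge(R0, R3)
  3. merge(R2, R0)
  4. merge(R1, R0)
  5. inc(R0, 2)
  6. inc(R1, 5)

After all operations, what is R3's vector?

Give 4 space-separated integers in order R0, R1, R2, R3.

Answer: 0 0 0 0

Derivation:
Op 1: inc R1 by 4 -> R1=(0,4,0,0) value=4
Op 2: merge R0<->R3 -> R0=(0,0,0,0) R3=(0,0,0,0)
Op 3: merge R2<->R0 -> R2=(0,0,0,0) R0=(0,0,0,0)
Op 4: merge R1<->R0 -> R1=(0,4,0,0) R0=(0,4,0,0)
Op 5: inc R0 by 2 -> R0=(2,4,0,0) value=6
Op 6: inc R1 by 5 -> R1=(0,9,0,0) value=9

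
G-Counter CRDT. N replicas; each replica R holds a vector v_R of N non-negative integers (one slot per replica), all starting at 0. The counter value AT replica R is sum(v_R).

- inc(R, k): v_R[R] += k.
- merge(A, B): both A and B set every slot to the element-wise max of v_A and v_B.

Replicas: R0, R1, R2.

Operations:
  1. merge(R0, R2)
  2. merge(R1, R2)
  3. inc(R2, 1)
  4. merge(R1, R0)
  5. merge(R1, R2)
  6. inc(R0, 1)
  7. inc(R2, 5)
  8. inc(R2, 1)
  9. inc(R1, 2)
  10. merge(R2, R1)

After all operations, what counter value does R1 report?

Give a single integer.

Answer: 9

Derivation:
Op 1: merge R0<->R2 -> R0=(0,0,0) R2=(0,0,0)
Op 2: merge R1<->R2 -> R1=(0,0,0) R2=(0,0,0)
Op 3: inc R2 by 1 -> R2=(0,0,1) value=1
Op 4: merge R1<->R0 -> R1=(0,0,0) R0=(0,0,0)
Op 5: merge R1<->R2 -> R1=(0,0,1) R2=(0,0,1)
Op 6: inc R0 by 1 -> R0=(1,0,0) value=1
Op 7: inc R2 by 5 -> R2=(0,0,6) value=6
Op 8: inc R2 by 1 -> R2=(0,0,7) value=7
Op 9: inc R1 by 2 -> R1=(0,2,1) value=3
Op 10: merge R2<->R1 -> R2=(0,2,7) R1=(0,2,7)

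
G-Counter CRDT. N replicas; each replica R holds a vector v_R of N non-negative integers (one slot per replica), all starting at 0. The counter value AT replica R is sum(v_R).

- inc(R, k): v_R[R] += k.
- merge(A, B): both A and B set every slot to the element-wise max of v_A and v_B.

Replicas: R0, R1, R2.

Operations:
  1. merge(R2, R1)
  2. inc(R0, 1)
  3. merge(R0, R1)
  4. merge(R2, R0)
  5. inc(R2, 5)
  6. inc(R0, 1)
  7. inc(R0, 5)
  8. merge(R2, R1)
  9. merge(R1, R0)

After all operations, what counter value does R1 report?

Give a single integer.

Answer: 12

Derivation:
Op 1: merge R2<->R1 -> R2=(0,0,0) R1=(0,0,0)
Op 2: inc R0 by 1 -> R0=(1,0,0) value=1
Op 3: merge R0<->R1 -> R0=(1,0,0) R1=(1,0,0)
Op 4: merge R2<->R0 -> R2=(1,0,0) R0=(1,0,0)
Op 5: inc R2 by 5 -> R2=(1,0,5) value=6
Op 6: inc R0 by 1 -> R0=(2,0,0) value=2
Op 7: inc R0 by 5 -> R0=(7,0,0) value=7
Op 8: merge R2<->R1 -> R2=(1,0,5) R1=(1,0,5)
Op 9: merge R1<->R0 -> R1=(7,0,5) R0=(7,0,5)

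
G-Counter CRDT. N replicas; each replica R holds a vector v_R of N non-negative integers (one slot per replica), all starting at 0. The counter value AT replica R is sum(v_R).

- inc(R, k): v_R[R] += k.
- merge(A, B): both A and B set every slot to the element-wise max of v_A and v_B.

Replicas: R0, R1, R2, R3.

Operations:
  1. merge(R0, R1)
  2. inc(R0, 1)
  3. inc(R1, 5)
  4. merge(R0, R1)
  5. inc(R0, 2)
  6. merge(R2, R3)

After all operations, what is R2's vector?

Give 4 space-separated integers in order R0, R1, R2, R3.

Answer: 0 0 0 0

Derivation:
Op 1: merge R0<->R1 -> R0=(0,0,0,0) R1=(0,0,0,0)
Op 2: inc R0 by 1 -> R0=(1,0,0,0) value=1
Op 3: inc R1 by 5 -> R1=(0,5,0,0) value=5
Op 4: merge R0<->R1 -> R0=(1,5,0,0) R1=(1,5,0,0)
Op 5: inc R0 by 2 -> R0=(3,5,0,0) value=8
Op 6: merge R2<->R3 -> R2=(0,0,0,0) R3=(0,0,0,0)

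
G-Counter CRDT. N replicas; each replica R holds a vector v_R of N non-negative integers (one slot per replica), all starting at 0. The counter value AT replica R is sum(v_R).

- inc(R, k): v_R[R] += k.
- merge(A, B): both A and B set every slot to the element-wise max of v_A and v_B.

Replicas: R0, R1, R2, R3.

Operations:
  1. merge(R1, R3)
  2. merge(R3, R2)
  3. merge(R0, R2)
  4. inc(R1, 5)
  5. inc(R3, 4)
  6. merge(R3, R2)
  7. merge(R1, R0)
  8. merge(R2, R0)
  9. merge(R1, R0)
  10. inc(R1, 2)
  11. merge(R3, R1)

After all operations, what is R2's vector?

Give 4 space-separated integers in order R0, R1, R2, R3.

Op 1: merge R1<->R3 -> R1=(0,0,0,0) R3=(0,0,0,0)
Op 2: merge R3<->R2 -> R3=(0,0,0,0) R2=(0,0,0,0)
Op 3: merge R0<->R2 -> R0=(0,0,0,0) R2=(0,0,0,0)
Op 4: inc R1 by 5 -> R1=(0,5,0,0) value=5
Op 5: inc R3 by 4 -> R3=(0,0,0,4) value=4
Op 6: merge R3<->R2 -> R3=(0,0,0,4) R2=(0,0,0,4)
Op 7: merge R1<->R0 -> R1=(0,5,0,0) R0=(0,5,0,0)
Op 8: merge R2<->R0 -> R2=(0,5,0,4) R0=(0,5,0,4)
Op 9: merge R1<->R0 -> R1=(0,5,0,4) R0=(0,5,0,4)
Op 10: inc R1 by 2 -> R1=(0,7,0,4) value=11
Op 11: merge R3<->R1 -> R3=(0,7,0,4) R1=(0,7,0,4)

Answer: 0 5 0 4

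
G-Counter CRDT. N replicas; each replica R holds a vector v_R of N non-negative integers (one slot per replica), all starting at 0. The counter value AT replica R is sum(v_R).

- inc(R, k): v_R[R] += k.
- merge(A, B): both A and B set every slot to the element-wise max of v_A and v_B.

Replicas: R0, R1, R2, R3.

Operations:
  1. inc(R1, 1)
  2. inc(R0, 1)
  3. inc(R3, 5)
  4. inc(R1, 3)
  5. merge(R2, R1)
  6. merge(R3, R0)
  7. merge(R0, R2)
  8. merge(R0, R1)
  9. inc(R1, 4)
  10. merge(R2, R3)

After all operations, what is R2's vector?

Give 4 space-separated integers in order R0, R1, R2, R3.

Answer: 1 4 0 5

Derivation:
Op 1: inc R1 by 1 -> R1=(0,1,0,0) value=1
Op 2: inc R0 by 1 -> R0=(1,0,0,0) value=1
Op 3: inc R3 by 5 -> R3=(0,0,0,5) value=5
Op 4: inc R1 by 3 -> R1=(0,4,0,0) value=4
Op 5: merge R2<->R1 -> R2=(0,4,0,0) R1=(0,4,0,0)
Op 6: merge R3<->R0 -> R3=(1,0,0,5) R0=(1,0,0,5)
Op 7: merge R0<->R2 -> R0=(1,4,0,5) R2=(1,4,0,5)
Op 8: merge R0<->R1 -> R0=(1,4,0,5) R1=(1,4,0,5)
Op 9: inc R1 by 4 -> R1=(1,8,0,5) value=14
Op 10: merge R2<->R3 -> R2=(1,4,0,5) R3=(1,4,0,5)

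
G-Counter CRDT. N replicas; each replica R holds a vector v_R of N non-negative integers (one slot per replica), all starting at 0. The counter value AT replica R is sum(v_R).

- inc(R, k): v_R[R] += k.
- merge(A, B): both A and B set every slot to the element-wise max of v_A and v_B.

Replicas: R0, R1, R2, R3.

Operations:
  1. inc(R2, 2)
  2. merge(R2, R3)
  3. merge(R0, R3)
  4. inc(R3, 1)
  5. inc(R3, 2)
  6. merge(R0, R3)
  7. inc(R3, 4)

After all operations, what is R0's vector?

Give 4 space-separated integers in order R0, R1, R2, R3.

Op 1: inc R2 by 2 -> R2=(0,0,2,0) value=2
Op 2: merge R2<->R3 -> R2=(0,0,2,0) R3=(0,0,2,0)
Op 3: merge R0<->R3 -> R0=(0,0,2,0) R3=(0,0,2,0)
Op 4: inc R3 by 1 -> R3=(0,0,2,1) value=3
Op 5: inc R3 by 2 -> R3=(0,0,2,3) value=5
Op 6: merge R0<->R3 -> R0=(0,0,2,3) R3=(0,0,2,3)
Op 7: inc R3 by 4 -> R3=(0,0,2,7) value=9

Answer: 0 0 2 3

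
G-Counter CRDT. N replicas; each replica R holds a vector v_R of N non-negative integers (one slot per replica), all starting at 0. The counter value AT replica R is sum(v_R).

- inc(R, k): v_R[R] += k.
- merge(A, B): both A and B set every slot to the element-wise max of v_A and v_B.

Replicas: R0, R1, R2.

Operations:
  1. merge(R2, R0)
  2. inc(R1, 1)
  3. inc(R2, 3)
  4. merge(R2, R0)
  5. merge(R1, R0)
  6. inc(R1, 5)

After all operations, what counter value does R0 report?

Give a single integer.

Answer: 4

Derivation:
Op 1: merge R2<->R0 -> R2=(0,0,0) R0=(0,0,0)
Op 2: inc R1 by 1 -> R1=(0,1,0) value=1
Op 3: inc R2 by 3 -> R2=(0,0,3) value=3
Op 4: merge R2<->R0 -> R2=(0,0,3) R0=(0,0,3)
Op 5: merge R1<->R0 -> R1=(0,1,3) R0=(0,1,3)
Op 6: inc R1 by 5 -> R1=(0,6,3) value=9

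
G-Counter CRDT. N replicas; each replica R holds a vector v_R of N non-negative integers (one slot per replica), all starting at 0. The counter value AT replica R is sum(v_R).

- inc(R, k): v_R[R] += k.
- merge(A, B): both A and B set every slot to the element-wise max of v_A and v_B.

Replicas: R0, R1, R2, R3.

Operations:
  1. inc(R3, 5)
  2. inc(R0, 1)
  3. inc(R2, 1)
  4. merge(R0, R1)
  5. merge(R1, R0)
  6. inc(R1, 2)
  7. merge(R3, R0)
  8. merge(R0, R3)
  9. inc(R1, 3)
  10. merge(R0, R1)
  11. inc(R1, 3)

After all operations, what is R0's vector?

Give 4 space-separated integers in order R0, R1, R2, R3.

Op 1: inc R3 by 5 -> R3=(0,0,0,5) value=5
Op 2: inc R0 by 1 -> R0=(1,0,0,0) value=1
Op 3: inc R2 by 1 -> R2=(0,0,1,0) value=1
Op 4: merge R0<->R1 -> R0=(1,0,0,0) R1=(1,0,0,0)
Op 5: merge R1<->R0 -> R1=(1,0,0,0) R0=(1,0,0,0)
Op 6: inc R1 by 2 -> R1=(1,2,0,0) value=3
Op 7: merge R3<->R0 -> R3=(1,0,0,5) R0=(1,0,0,5)
Op 8: merge R0<->R3 -> R0=(1,0,0,5) R3=(1,0,0,5)
Op 9: inc R1 by 3 -> R1=(1,5,0,0) value=6
Op 10: merge R0<->R1 -> R0=(1,5,0,5) R1=(1,5,0,5)
Op 11: inc R1 by 3 -> R1=(1,8,0,5) value=14

Answer: 1 5 0 5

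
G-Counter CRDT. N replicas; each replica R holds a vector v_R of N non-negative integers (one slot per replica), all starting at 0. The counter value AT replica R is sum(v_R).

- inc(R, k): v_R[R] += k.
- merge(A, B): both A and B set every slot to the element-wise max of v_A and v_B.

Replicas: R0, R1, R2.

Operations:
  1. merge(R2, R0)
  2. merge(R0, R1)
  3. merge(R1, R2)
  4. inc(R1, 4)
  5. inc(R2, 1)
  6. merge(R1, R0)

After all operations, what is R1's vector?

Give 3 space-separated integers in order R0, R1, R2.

Op 1: merge R2<->R0 -> R2=(0,0,0) R0=(0,0,0)
Op 2: merge R0<->R1 -> R0=(0,0,0) R1=(0,0,0)
Op 3: merge R1<->R2 -> R1=(0,0,0) R2=(0,0,0)
Op 4: inc R1 by 4 -> R1=(0,4,0) value=4
Op 5: inc R2 by 1 -> R2=(0,0,1) value=1
Op 6: merge R1<->R0 -> R1=(0,4,0) R0=(0,4,0)

Answer: 0 4 0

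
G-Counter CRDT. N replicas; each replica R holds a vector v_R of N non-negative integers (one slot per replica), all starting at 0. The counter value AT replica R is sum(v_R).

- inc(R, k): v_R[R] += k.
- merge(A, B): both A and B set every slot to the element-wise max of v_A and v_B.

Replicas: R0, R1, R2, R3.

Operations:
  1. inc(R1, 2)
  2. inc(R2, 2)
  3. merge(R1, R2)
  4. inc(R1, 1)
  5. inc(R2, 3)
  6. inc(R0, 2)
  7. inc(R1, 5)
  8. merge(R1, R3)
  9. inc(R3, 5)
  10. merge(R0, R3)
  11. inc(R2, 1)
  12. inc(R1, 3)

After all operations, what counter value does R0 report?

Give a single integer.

Op 1: inc R1 by 2 -> R1=(0,2,0,0) value=2
Op 2: inc R2 by 2 -> R2=(0,0,2,0) value=2
Op 3: merge R1<->R2 -> R1=(0,2,2,0) R2=(0,2,2,0)
Op 4: inc R1 by 1 -> R1=(0,3,2,0) value=5
Op 5: inc R2 by 3 -> R2=(0,2,5,0) value=7
Op 6: inc R0 by 2 -> R0=(2,0,0,0) value=2
Op 7: inc R1 by 5 -> R1=(0,8,2,0) value=10
Op 8: merge R1<->R3 -> R1=(0,8,2,0) R3=(0,8,2,0)
Op 9: inc R3 by 5 -> R3=(0,8,2,5) value=15
Op 10: merge R0<->R3 -> R0=(2,8,2,5) R3=(2,8,2,5)
Op 11: inc R2 by 1 -> R2=(0,2,6,0) value=8
Op 12: inc R1 by 3 -> R1=(0,11,2,0) value=13

Answer: 17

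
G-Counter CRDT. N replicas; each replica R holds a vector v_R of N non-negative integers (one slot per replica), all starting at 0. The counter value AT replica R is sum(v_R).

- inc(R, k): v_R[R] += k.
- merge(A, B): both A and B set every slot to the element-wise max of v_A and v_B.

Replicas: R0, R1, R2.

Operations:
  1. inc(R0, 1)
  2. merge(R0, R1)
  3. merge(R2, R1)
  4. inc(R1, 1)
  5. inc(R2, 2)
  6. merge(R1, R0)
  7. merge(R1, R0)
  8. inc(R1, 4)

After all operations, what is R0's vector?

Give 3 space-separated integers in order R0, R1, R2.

Op 1: inc R0 by 1 -> R0=(1,0,0) value=1
Op 2: merge R0<->R1 -> R0=(1,0,0) R1=(1,0,0)
Op 3: merge R2<->R1 -> R2=(1,0,0) R1=(1,0,0)
Op 4: inc R1 by 1 -> R1=(1,1,0) value=2
Op 5: inc R2 by 2 -> R2=(1,0,2) value=3
Op 6: merge R1<->R0 -> R1=(1,1,0) R0=(1,1,0)
Op 7: merge R1<->R0 -> R1=(1,1,0) R0=(1,1,0)
Op 8: inc R1 by 4 -> R1=(1,5,0) value=6

Answer: 1 1 0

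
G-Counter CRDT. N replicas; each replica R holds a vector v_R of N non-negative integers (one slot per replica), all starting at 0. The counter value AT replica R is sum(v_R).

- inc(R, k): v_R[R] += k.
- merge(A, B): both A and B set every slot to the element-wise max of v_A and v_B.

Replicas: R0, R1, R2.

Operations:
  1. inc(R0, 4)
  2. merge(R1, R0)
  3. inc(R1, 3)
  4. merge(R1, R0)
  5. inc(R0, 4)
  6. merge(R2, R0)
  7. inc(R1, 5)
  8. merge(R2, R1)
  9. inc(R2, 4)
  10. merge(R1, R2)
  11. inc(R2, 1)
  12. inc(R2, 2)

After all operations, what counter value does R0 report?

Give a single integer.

Op 1: inc R0 by 4 -> R0=(4,0,0) value=4
Op 2: merge R1<->R0 -> R1=(4,0,0) R0=(4,0,0)
Op 3: inc R1 by 3 -> R1=(4,3,0) value=7
Op 4: merge R1<->R0 -> R1=(4,3,0) R0=(4,3,0)
Op 5: inc R0 by 4 -> R0=(8,3,0) value=11
Op 6: merge R2<->R0 -> R2=(8,3,0) R0=(8,3,0)
Op 7: inc R1 by 5 -> R1=(4,8,0) value=12
Op 8: merge R2<->R1 -> R2=(8,8,0) R1=(8,8,0)
Op 9: inc R2 by 4 -> R2=(8,8,4) value=20
Op 10: merge R1<->R2 -> R1=(8,8,4) R2=(8,8,4)
Op 11: inc R2 by 1 -> R2=(8,8,5) value=21
Op 12: inc R2 by 2 -> R2=(8,8,7) value=23

Answer: 11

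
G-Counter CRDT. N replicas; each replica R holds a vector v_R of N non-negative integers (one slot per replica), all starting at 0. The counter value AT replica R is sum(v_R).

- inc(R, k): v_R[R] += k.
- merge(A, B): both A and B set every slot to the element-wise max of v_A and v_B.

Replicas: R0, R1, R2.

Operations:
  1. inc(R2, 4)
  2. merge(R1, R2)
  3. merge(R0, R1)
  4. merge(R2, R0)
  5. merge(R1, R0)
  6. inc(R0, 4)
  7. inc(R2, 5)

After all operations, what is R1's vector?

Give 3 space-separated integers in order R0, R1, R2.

Answer: 0 0 4

Derivation:
Op 1: inc R2 by 4 -> R2=(0,0,4) value=4
Op 2: merge R1<->R2 -> R1=(0,0,4) R2=(0,0,4)
Op 3: merge R0<->R1 -> R0=(0,0,4) R1=(0,0,4)
Op 4: merge R2<->R0 -> R2=(0,0,4) R0=(0,0,4)
Op 5: merge R1<->R0 -> R1=(0,0,4) R0=(0,0,4)
Op 6: inc R0 by 4 -> R0=(4,0,4) value=8
Op 7: inc R2 by 5 -> R2=(0,0,9) value=9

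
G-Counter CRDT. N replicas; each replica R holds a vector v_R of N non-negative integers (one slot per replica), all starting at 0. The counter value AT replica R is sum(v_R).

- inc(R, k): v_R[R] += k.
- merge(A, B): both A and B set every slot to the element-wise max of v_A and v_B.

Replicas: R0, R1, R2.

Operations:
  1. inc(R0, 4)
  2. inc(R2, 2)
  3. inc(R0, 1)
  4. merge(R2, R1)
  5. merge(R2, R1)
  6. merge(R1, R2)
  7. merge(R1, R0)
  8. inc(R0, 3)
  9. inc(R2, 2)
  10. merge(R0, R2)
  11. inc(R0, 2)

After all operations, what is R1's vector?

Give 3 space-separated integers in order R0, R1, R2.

Op 1: inc R0 by 4 -> R0=(4,0,0) value=4
Op 2: inc R2 by 2 -> R2=(0,0,2) value=2
Op 3: inc R0 by 1 -> R0=(5,0,0) value=5
Op 4: merge R2<->R1 -> R2=(0,0,2) R1=(0,0,2)
Op 5: merge R2<->R1 -> R2=(0,0,2) R1=(0,0,2)
Op 6: merge R1<->R2 -> R1=(0,0,2) R2=(0,0,2)
Op 7: merge R1<->R0 -> R1=(5,0,2) R0=(5,0,2)
Op 8: inc R0 by 3 -> R0=(8,0,2) value=10
Op 9: inc R2 by 2 -> R2=(0,0,4) value=4
Op 10: merge R0<->R2 -> R0=(8,0,4) R2=(8,0,4)
Op 11: inc R0 by 2 -> R0=(10,0,4) value=14

Answer: 5 0 2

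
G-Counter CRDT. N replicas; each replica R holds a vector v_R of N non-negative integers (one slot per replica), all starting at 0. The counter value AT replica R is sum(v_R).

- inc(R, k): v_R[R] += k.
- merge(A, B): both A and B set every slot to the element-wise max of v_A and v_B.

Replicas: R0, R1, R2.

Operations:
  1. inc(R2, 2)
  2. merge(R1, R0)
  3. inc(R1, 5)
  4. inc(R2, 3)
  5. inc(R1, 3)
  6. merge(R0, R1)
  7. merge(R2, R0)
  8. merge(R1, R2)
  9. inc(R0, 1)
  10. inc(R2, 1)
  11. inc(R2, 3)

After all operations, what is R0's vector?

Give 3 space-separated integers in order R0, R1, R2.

Op 1: inc R2 by 2 -> R2=(0,0,2) value=2
Op 2: merge R1<->R0 -> R1=(0,0,0) R0=(0,0,0)
Op 3: inc R1 by 5 -> R1=(0,5,0) value=5
Op 4: inc R2 by 3 -> R2=(0,0,5) value=5
Op 5: inc R1 by 3 -> R1=(0,8,0) value=8
Op 6: merge R0<->R1 -> R0=(0,8,0) R1=(0,8,0)
Op 7: merge R2<->R0 -> R2=(0,8,5) R0=(0,8,5)
Op 8: merge R1<->R2 -> R1=(0,8,5) R2=(0,8,5)
Op 9: inc R0 by 1 -> R0=(1,8,5) value=14
Op 10: inc R2 by 1 -> R2=(0,8,6) value=14
Op 11: inc R2 by 3 -> R2=(0,8,9) value=17

Answer: 1 8 5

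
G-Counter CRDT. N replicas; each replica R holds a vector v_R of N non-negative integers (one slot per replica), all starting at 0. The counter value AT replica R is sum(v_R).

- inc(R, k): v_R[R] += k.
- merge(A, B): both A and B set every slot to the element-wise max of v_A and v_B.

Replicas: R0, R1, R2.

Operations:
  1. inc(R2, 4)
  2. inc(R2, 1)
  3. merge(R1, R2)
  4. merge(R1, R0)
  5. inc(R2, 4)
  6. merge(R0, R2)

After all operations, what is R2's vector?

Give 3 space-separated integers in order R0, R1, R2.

Op 1: inc R2 by 4 -> R2=(0,0,4) value=4
Op 2: inc R2 by 1 -> R2=(0,0,5) value=5
Op 3: merge R1<->R2 -> R1=(0,0,5) R2=(0,0,5)
Op 4: merge R1<->R0 -> R1=(0,0,5) R0=(0,0,5)
Op 5: inc R2 by 4 -> R2=(0,0,9) value=9
Op 6: merge R0<->R2 -> R0=(0,0,9) R2=(0,0,9)

Answer: 0 0 9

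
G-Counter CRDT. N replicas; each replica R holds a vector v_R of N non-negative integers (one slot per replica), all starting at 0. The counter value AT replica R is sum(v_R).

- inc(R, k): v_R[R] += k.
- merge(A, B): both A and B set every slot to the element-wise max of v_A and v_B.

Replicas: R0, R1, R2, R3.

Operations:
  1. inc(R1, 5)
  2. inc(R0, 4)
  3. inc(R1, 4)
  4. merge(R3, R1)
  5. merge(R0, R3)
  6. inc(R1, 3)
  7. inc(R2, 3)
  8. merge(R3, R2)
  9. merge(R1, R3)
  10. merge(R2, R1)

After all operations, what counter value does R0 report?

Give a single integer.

Op 1: inc R1 by 5 -> R1=(0,5,0,0) value=5
Op 2: inc R0 by 4 -> R0=(4,0,0,0) value=4
Op 3: inc R1 by 4 -> R1=(0,9,0,0) value=9
Op 4: merge R3<->R1 -> R3=(0,9,0,0) R1=(0,9,0,0)
Op 5: merge R0<->R3 -> R0=(4,9,0,0) R3=(4,9,0,0)
Op 6: inc R1 by 3 -> R1=(0,12,0,0) value=12
Op 7: inc R2 by 3 -> R2=(0,0,3,0) value=3
Op 8: merge R3<->R2 -> R3=(4,9,3,0) R2=(4,9,3,0)
Op 9: merge R1<->R3 -> R1=(4,12,3,0) R3=(4,12,3,0)
Op 10: merge R2<->R1 -> R2=(4,12,3,0) R1=(4,12,3,0)

Answer: 13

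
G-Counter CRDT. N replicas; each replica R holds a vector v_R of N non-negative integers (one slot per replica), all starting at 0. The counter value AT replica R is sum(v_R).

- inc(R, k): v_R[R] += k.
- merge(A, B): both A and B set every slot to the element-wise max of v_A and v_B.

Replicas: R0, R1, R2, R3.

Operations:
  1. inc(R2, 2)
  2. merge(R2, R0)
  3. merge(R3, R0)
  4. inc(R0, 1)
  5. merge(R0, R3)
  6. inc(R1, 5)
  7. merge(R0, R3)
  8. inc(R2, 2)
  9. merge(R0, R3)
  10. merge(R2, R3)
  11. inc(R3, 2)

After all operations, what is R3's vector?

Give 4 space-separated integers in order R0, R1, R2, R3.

Answer: 1 0 4 2

Derivation:
Op 1: inc R2 by 2 -> R2=(0,0,2,0) value=2
Op 2: merge R2<->R0 -> R2=(0,0,2,0) R0=(0,0,2,0)
Op 3: merge R3<->R0 -> R3=(0,0,2,0) R0=(0,0,2,0)
Op 4: inc R0 by 1 -> R0=(1,0,2,0) value=3
Op 5: merge R0<->R3 -> R0=(1,0,2,0) R3=(1,0,2,0)
Op 6: inc R1 by 5 -> R1=(0,5,0,0) value=5
Op 7: merge R0<->R3 -> R0=(1,0,2,0) R3=(1,0,2,0)
Op 8: inc R2 by 2 -> R2=(0,0,4,0) value=4
Op 9: merge R0<->R3 -> R0=(1,0,2,0) R3=(1,0,2,0)
Op 10: merge R2<->R3 -> R2=(1,0,4,0) R3=(1,0,4,0)
Op 11: inc R3 by 2 -> R3=(1,0,4,2) value=7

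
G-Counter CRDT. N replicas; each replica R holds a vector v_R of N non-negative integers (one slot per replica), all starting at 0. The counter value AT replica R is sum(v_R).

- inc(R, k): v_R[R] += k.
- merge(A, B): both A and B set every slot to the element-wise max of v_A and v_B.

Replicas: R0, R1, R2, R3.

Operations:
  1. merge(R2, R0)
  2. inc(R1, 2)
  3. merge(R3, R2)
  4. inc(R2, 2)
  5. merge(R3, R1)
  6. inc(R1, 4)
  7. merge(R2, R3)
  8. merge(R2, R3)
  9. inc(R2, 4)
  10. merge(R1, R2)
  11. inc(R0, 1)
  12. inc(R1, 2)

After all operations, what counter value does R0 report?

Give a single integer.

Op 1: merge R2<->R0 -> R2=(0,0,0,0) R0=(0,0,0,0)
Op 2: inc R1 by 2 -> R1=(0,2,0,0) value=2
Op 3: merge R3<->R2 -> R3=(0,0,0,0) R2=(0,0,0,0)
Op 4: inc R2 by 2 -> R2=(0,0,2,0) value=2
Op 5: merge R3<->R1 -> R3=(0,2,0,0) R1=(0,2,0,0)
Op 6: inc R1 by 4 -> R1=(0,6,0,0) value=6
Op 7: merge R2<->R3 -> R2=(0,2,2,0) R3=(0,2,2,0)
Op 8: merge R2<->R3 -> R2=(0,2,2,0) R3=(0,2,2,0)
Op 9: inc R2 by 4 -> R2=(0,2,6,0) value=8
Op 10: merge R1<->R2 -> R1=(0,6,6,0) R2=(0,6,6,0)
Op 11: inc R0 by 1 -> R0=(1,0,0,0) value=1
Op 12: inc R1 by 2 -> R1=(0,8,6,0) value=14

Answer: 1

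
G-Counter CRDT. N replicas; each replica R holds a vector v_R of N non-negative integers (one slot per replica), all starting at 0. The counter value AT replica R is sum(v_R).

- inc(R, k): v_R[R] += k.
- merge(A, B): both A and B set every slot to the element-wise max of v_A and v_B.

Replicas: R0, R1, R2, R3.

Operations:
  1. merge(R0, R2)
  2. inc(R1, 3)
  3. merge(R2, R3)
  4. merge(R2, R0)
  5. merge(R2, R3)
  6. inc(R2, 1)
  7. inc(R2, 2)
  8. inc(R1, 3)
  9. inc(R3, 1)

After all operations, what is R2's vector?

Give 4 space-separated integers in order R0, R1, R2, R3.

Answer: 0 0 3 0

Derivation:
Op 1: merge R0<->R2 -> R0=(0,0,0,0) R2=(0,0,0,0)
Op 2: inc R1 by 3 -> R1=(0,3,0,0) value=3
Op 3: merge R2<->R3 -> R2=(0,0,0,0) R3=(0,0,0,0)
Op 4: merge R2<->R0 -> R2=(0,0,0,0) R0=(0,0,0,0)
Op 5: merge R2<->R3 -> R2=(0,0,0,0) R3=(0,0,0,0)
Op 6: inc R2 by 1 -> R2=(0,0,1,0) value=1
Op 7: inc R2 by 2 -> R2=(0,0,3,0) value=3
Op 8: inc R1 by 3 -> R1=(0,6,0,0) value=6
Op 9: inc R3 by 1 -> R3=(0,0,0,1) value=1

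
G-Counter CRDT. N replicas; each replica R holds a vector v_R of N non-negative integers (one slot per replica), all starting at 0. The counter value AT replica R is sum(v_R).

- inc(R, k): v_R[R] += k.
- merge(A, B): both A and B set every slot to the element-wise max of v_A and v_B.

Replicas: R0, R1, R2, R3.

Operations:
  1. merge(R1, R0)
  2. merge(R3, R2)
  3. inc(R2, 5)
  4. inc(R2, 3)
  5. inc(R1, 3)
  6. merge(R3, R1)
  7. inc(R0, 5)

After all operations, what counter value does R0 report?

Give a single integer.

Op 1: merge R1<->R0 -> R1=(0,0,0,0) R0=(0,0,0,0)
Op 2: merge R3<->R2 -> R3=(0,0,0,0) R2=(0,0,0,0)
Op 3: inc R2 by 5 -> R2=(0,0,5,0) value=5
Op 4: inc R2 by 3 -> R2=(0,0,8,0) value=8
Op 5: inc R1 by 3 -> R1=(0,3,0,0) value=3
Op 6: merge R3<->R1 -> R3=(0,3,0,0) R1=(0,3,0,0)
Op 7: inc R0 by 5 -> R0=(5,0,0,0) value=5

Answer: 5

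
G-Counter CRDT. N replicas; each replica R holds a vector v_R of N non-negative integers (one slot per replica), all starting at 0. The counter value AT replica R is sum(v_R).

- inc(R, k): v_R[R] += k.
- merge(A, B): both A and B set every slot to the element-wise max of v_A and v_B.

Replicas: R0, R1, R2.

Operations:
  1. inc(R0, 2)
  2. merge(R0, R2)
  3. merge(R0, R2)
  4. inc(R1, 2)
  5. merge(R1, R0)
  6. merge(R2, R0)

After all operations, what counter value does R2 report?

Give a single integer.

Answer: 4

Derivation:
Op 1: inc R0 by 2 -> R0=(2,0,0) value=2
Op 2: merge R0<->R2 -> R0=(2,0,0) R2=(2,0,0)
Op 3: merge R0<->R2 -> R0=(2,0,0) R2=(2,0,0)
Op 4: inc R1 by 2 -> R1=(0,2,0) value=2
Op 5: merge R1<->R0 -> R1=(2,2,0) R0=(2,2,0)
Op 6: merge R2<->R0 -> R2=(2,2,0) R0=(2,2,0)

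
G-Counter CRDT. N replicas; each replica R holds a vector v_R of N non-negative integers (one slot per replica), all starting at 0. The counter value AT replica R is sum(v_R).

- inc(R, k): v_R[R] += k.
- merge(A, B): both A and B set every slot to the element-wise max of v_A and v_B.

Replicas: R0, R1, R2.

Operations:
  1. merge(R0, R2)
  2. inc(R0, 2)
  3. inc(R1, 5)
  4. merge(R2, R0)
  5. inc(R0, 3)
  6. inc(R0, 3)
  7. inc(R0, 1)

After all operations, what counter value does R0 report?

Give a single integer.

Op 1: merge R0<->R2 -> R0=(0,0,0) R2=(0,0,0)
Op 2: inc R0 by 2 -> R0=(2,0,0) value=2
Op 3: inc R1 by 5 -> R1=(0,5,0) value=5
Op 4: merge R2<->R0 -> R2=(2,0,0) R0=(2,0,0)
Op 5: inc R0 by 3 -> R0=(5,0,0) value=5
Op 6: inc R0 by 3 -> R0=(8,0,0) value=8
Op 7: inc R0 by 1 -> R0=(9,0,0) value=9

Answer: 9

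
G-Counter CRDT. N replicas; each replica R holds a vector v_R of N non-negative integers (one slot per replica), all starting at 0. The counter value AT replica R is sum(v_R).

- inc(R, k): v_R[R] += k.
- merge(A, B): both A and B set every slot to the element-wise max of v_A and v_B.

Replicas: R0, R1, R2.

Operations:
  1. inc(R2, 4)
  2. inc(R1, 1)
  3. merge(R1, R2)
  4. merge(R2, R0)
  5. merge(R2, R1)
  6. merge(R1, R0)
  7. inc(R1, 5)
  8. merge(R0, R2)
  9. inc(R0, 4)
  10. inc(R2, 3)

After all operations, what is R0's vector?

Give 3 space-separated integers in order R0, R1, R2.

Op 1: inc R2 by 4 -> R2=(0,0,4) value=4
Op 2: inc R1 by 1 -> R1=(0,1,0) value=1
Op 3: merge R1<->R2 -> R1=(0,1,4) R2=(0,1,4)
Op 4: merge R2<->R0 -> R2=(0,1,4) R0=(0,1,4)
Op 5: merge R2<->R1 -> R2=(0,1,4) R1=(0,1,4)
Op 6: merge R1<->R0 -> R1=(0,1,4) R0=(0,1,4)
Op 7: inc R1 by 5 -> R1=(0,6,4) value=10
Op 8: merge R0<->R2 -> R0=(0,1,4) R2=(0,1,4)
Op 9: inc R0 by 4 -> R0=(4,1,4) value=9
Op 10: inc R2 by 3 -> R2=(0,1,7) value=8

Answer: 4 1 4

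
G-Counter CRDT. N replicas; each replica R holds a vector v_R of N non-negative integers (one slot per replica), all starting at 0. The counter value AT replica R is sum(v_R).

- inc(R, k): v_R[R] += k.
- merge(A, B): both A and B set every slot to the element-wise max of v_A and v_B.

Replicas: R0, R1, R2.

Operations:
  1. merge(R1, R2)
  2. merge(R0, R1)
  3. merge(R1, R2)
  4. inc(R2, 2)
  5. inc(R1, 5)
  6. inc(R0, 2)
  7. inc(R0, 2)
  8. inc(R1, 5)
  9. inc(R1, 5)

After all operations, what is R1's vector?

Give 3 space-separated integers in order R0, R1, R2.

Answer: 0 15 0

Derivation:
Op 1: merge R1<->R2 -> R1=(0,0,0) R2=(0,0,0)
Op 2: merge R0<->R1 -> R0=(0,0,0) R1=(0,0,0)
Op 3: merge R1<->R2 -> R1=(0,0,0) R2=(0,0,0)
Op 4: inc R2 by 2 -> R2=(0,0,2) value=2
Op 5: inc R1 by 5 -> R1=(0,5,0) value=5
Op 6: inc R0 by 2 -> R0=(2,0,0) value=2
Op 7: inc R0 by 2 -> R0=(4,0,0) value=4
Op 8: inc R1 by 5 -> R1=(0,10,0) value=10
Op 9: inc R1 by 5 -> R1=(0,15,0) value=15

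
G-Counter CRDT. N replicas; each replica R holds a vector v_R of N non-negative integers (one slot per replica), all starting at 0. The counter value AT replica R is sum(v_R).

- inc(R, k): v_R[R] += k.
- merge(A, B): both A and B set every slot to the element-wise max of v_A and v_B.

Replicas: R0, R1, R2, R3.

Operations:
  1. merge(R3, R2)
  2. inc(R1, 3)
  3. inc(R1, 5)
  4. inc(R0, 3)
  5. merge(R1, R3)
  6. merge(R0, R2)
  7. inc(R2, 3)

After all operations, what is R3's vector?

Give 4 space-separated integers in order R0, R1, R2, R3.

Answer: 0 8 0 0

Derivation:
Op 1: merge R3<->R2 -> R3=(0,0,0,0) R2=(0,0,0,0)
Op 2: inc R1 by 3 -> R1=(0,3,0,0) value=3
Op 3: inc R1 by 5 -> R1=(0,8,0,0) value=8
Op 4: inc R0 by 3 -> R0=(3,0,0,0) value=3
Op 5: merge R1<->R3 -> R1=(0,8,0,0) R3=(0,8,0,0)
Op 6: merge R0<->R2 -> R0=(3,0,0,0) R2=(3,0,0,0)
Op 7: inc R2 by 3 -> R2=(3,0,3,0) value=6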